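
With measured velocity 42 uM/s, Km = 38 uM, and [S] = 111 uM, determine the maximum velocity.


Vmax = v * (Km + [S]) / [S]
Vmax = 42 * (38 + 111) / 111
Vmax = 56.3784 uM/s

56.3784 uM/s


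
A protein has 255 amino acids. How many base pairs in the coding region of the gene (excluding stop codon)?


Each amino acid = 1 codon = 3 bp
bp = 255 * 3 = 765 bp

765 bp


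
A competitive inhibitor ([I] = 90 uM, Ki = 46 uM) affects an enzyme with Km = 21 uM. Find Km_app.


Km_app = Km * (1 + [I]/Ki)
Km_app = 21 * (1 + 90/46)
Km_app = 62.087 uM

62.087 uM


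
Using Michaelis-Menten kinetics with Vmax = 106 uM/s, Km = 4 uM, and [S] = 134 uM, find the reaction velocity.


v = Vmax * [S] / (Km + [S])
v = 106 * 134 / (4 + 134)
v = 102.9275 uM/s

102.9275 uM/s


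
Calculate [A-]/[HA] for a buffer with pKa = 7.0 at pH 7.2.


[A-]/[HA] = 10^(pH - pKa)
= 10^(7.2 - 7.0)
= 1.5849

1.5849


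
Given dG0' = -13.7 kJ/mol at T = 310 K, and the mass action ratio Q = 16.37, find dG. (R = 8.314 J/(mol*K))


dG = dG0' + RT * ln(Q) / 1000
dG = -13.7 + 8.314 * 310 * ln(16.37) / 1000
dG = -6.4952 kJ/mol

-6.4952 kJ/mol


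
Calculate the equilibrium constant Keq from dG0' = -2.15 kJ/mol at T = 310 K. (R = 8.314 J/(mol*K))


Keq = exp(-dG0 * 1000 / (R * T))
Keq = exp(-(-2.15) * 1000 / (8.314 * 310))
Keq = 2.303

2.303


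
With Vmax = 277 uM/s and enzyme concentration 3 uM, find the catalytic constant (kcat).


kcat = Vmax / [E]t
kcat = 277 / 3
kcat = 92.3333 s^-1

92.3333 s^-1


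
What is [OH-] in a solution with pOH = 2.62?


[OH-] = 10^(-pOH)
[OH-] = 10^(-2.62)
[OH-] = 0.0024 M

0.0024 M


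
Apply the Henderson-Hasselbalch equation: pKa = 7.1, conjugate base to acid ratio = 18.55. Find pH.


pH = pKa + log10([A-]/[HA])
pH = 7.1 + log10(18.55)
pH = 8.3683

8.3683


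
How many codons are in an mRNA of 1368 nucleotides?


codons = nucleotides / 3
codons = 1368 / 3 = 456

456


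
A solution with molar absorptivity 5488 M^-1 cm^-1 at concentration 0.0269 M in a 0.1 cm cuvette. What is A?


A = epsilon * c * l
A = 5488 * 0.0269 * 0.1
A = 14.7627

14.7627


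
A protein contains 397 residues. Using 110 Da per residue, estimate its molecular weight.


MW = n_residues * 110 Da
MW = 397 * 110
MW = 43670 Da

43670 Da


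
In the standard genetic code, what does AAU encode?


Standard genetic code lookup.
Codon AAU -> Asn

Asn


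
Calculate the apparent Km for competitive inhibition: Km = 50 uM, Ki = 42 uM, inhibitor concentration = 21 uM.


Km_app = Km * (1 + [I]/Ki)
Km_app = 50 * (1 + 21/42)
Km_app = 75.0 uM

75.0 uM


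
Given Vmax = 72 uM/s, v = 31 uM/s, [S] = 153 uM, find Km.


Km = [S] * (Vmax - v) / v
Km = 153 * (72 - 31) / 31
Km = 202.3548 uM

202.3548 uM


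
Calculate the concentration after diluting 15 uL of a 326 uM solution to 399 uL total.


C2 = C1 * V1 / V2
C2 = 326 * 15 / 399
C2 = 12.2556 uM

12.2556 uM


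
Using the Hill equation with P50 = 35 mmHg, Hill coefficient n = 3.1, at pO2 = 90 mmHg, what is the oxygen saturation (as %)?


Y = pO2^n / (P50^n + pO2^n)
Y = 90^3.1 / (35^3.1 + 90^3.1)
Y = 94.92%

94.92%


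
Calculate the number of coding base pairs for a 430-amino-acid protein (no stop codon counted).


Each amino acid = 1 codon = 3 bp
bp = 430 * 3 = 1290 bp

1290 bp


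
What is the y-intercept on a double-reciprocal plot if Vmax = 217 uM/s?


y-intercept = 1/Vmax
= 1/217
= 0.0046 s/uM

0.0046 s/uM


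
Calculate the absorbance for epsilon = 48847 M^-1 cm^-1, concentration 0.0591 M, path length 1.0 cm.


A = epsilon * c * l
A = 48847 * 0.0591 * 1.0
A = 2886.8577

2886.8577


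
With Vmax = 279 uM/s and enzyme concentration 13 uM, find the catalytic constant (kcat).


kcat = Vmax / [E]t
kcat = 279 / 13
kcat = 21.4615 s^-1

21.4615 s^-1


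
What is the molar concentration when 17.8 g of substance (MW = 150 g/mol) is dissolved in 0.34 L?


C = (mass / MW) / volume
C = (17.8 / 150) / 0.34
C = 0.349 M

0.349 M


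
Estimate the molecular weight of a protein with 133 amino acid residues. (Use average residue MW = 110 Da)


MW = n_residues * 110 Da
MW = 133 * 110
MW = 14630 Da

14630 Da


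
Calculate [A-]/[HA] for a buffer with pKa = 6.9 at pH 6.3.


[A-]/[HA] = 10^(pH - pKa)
= 10^(6.3 - 6.9)
= 0.2512

0.2512


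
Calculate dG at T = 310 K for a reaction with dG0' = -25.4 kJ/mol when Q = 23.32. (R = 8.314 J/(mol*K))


dG = dG0' + RT * ln(Q) / 1000
dG = -25.4 + 8.314 * 310 * ln(23.32) / 1000
dG = -17.2832 kJ/mol

-17.2832 kJ/mol


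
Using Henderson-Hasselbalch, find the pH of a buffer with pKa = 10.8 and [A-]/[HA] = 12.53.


pH = pKa + log10([A-]/[HA])
pH = 10.8 + log10(12.53)
pH = 11.898

11.898


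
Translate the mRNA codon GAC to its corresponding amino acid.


Standard genetic code lookup.
Codon GAC -> Asp

Asp


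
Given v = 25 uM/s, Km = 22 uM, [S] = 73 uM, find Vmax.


Vmax = v * (Km + [S]) / [S]
Vmax = 25 * (22 + 73) / 73
Vmax = 32.5342 uM/s

32.5342 uM/s


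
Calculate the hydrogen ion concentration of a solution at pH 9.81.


[H+] = 10^(-pH)
[H+] = 10^(-9.81)
[H+] = 1.549e-10 M

1.549e-10 M


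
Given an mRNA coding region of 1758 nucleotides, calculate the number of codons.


codons = nucleotides / 3
codons = 1758 / 3 = 586

586


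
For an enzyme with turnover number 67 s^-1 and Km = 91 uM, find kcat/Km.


Catalytic efficiency = kcat / Km
= 67 / 91
= 0.7363 uM^-1*s^-1

0.7363 uM^-1*s^-1


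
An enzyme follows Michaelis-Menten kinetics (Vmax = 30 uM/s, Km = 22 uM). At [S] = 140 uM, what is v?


v = Vmax * [S] / (Km + [S])
v = 30 * 140 / (22 + 140)
v = 25.9259 uM/s

25.9259 uM/s


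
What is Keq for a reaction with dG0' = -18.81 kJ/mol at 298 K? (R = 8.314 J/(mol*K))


Keq = exp(-dG0 * 1000 / (R * T))
Keq = exp(-(-18.81) * 1000 / (8.314 * 298))
Keq = 1982.4928

1982.4928


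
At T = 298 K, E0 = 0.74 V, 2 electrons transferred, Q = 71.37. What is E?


E = E0 - (RT/nF) * ln(Q)
E = 0.74 - (8.314 * 298 / (2 * 96485)) * ln(71.37)
E = 0.6852 V

0.6852 V


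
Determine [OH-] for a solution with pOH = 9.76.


[OH-] = 10^(-pOH)
[OH-] = 10^(-9.76)
[OH-] = 1.738e-10 M

1.738e-10 M


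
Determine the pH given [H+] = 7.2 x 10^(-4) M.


pH = -log10([H+])
pH = -log10(7.2 x 10^(-4))
pH = 3.1427

3.1427


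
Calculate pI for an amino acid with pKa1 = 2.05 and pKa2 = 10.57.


pI = (pKa1 + pKa2) / 2
pI = (2.05 + 10.57) / 2
pI = 6.31

6.31


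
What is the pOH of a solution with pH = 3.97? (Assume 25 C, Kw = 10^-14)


pOH = 14 - pH
pOH = 14 - 3.97
pOH = 10.03

10.03


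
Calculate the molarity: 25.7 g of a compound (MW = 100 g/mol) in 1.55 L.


C = (mass / MW) / volume
C = (25.7 / 100) / 1.55
C = 0.1658 M

0.1658 M


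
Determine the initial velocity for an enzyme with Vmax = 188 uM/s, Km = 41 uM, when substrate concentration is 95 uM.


v = Vmax * [S] / (Km + [S])
v = 188 * 95 / (41 + 95)
v = 131.3235 uM/s

131.3235 uM/s


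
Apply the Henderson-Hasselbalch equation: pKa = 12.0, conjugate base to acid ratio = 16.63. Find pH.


pH = pKa + log10([A-]/[HA])
pH = 12.0 + log10(16.63)
pH = 13.2209

13.2209


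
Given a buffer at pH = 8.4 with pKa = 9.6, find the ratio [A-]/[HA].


[A-]/[HA] = 10^(pH - pKa)
= 10^(8.4 - 9.6)
= 0.0631

0.0631


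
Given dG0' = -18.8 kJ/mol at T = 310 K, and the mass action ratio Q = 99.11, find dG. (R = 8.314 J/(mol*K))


dG = dG0' + RT * ln(Q) / 1000
dG = -18.8 + 8.314 * 310 * ln(99.11) / 1000
dG = -6.954 kJ/mol

-6.954 kJ/mol


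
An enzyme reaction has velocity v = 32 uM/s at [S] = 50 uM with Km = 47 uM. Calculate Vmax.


Vmax = v * (Km + [S]) / [S]
Vmax = 32 * (47 + 50) / 50
Vmax = 62.08 uM/s

62.08 uM/s


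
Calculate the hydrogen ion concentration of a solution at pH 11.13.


[H+] = 10^(-pH)
[H+] = 10^(-11.13)
[H+] = 7.413e-12 M

7.413e-12 M


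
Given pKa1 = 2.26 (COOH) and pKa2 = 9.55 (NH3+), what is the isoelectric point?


pI = (pKa1 + pKa2) / 2
pI = (2.26 + 9.55) / 2
pI = 5.905

5.905


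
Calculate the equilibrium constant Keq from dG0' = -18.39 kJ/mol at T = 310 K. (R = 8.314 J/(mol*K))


Keq = exp(-dG0 * 1000 / (R * T))
Keq = exp(-(-18.39) * 1000 / (8.314 * 310))
Keq = 1255.4677

1255.4677


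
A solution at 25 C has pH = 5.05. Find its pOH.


pOH = 14 - pH
pOH = 14 - 5.05
pOH = 8.95

8.95


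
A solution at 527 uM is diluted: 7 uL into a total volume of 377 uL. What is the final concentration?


C2 = C1 * V1 / V2
C2 = 527 * 7 / 377
C2 = 9.7851 uM

9.7851 uM


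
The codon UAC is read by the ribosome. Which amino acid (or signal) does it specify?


Standard genetic code lookup.
Codon UAC -> Tyr

Tyr


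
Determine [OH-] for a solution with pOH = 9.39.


[OH-] = 10^(-pOH)
[OH-] = 10^(-9.39)
[OH-] = 4.074e-10 M

4.074e-10 M


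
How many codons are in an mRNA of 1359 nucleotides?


codons = nucleotides / 3
codons = 1359 / 3 = 453

453


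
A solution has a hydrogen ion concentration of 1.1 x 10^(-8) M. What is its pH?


pH = -log10([H+])
pH = -log10(1.1 x 10^(-8))
pH = 7.9586

7.9586


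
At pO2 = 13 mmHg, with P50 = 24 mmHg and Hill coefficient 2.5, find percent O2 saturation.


Y = pO2^n / (P50^n + pO2^n)
Y = 13^2.5 / (24^2.5 + 13^2.5)
Y = 17.76%

17.76%


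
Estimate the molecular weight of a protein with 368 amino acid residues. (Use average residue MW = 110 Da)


MW = n_residues * 110 Da
MW = 368 * 110
MW = 40480 Da

40480 Da


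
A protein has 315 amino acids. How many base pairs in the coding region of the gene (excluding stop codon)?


Each amino acid = 1 codon = 3 bp
bp = 315 * 3 = 945 bp

945 bp


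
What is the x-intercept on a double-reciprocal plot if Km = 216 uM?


x-intercept = -1/Km
= -1/216
= -0.0046 1/uM

-0.0046 1/uM


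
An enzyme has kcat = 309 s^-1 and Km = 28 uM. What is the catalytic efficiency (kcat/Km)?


Catalytic efficiency = kcat / Km
= 309 / 28
= 11.0357 uM^-1*s^-1

11.0357 uM^-1*s^-1


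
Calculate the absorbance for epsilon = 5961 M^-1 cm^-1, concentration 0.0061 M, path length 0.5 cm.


A = epsilon * c * l
A = 5961 * 0.0061 * 0.5
A = 18.1811

18.1811


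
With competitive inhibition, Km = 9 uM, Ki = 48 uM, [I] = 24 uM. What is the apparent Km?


Km_app = Km * (1 + [I]/Ki)
Km_app = 9 * (1 + 24/48)
Km_app = 13.5 uM

13.5 uM


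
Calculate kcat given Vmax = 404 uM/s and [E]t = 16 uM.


kcat = Vmax / [E]t
kcat = 404 / 16
kcat = 25.25 s^-1

25.25 s^-1


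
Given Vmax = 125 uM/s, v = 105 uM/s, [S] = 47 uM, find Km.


Km = [S] * (Vmax - v) / v
Km = 47 * (125 - 105) / 105
Km = 8.9524 uM

8.9524 uM


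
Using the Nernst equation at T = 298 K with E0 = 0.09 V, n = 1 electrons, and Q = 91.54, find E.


E = E0 - (RT/nF) * ln(Q)
E = 0.09 - (8.314 * 298 / (1 * 96485)) * ln(91.54)
E = -0.026 V

-0.026 V


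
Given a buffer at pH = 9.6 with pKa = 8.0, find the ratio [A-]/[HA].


[A-]/[HA] = 10^(pH - pKa)
= 10^(9.6 - 8.0)
= 39.8107

39.8107


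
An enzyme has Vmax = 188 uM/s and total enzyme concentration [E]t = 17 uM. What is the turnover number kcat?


kcat = Vmax / [E]t
kcat = 188 / 17
kcat = 11.0588 s^-1

11.0588 s^-1


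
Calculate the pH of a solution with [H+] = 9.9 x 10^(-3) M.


pH = -log10([H+])
pH = -log10(9.9 x 10^(-3))
pH = 2.0044

2.0044


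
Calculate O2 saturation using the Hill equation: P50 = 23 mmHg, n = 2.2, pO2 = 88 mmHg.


Y = pO2^n / (P50^n + pO2^n)
Y = 88^2.2 / (23^2.2 + 88^2.2)
Y = 95.04%

95.04%


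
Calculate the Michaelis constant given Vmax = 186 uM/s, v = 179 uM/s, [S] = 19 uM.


Km = [S] * (Vmax - v) / v
Km = 19 * (186 - 179) / 179
Km = 0.743 uM

0.743 uM


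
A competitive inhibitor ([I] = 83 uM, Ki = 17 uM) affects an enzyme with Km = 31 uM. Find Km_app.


Km_app = Km * (1 + [I]/Ki)
Km_app = 31 * (1 + 83/17)
Km_app = 182.3529 uM

182.3529 uM


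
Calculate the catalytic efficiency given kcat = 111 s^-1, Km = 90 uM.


Catalytic efficiency = kcat / Km
= 111 / 90
= 1.2333 uM^-1*s^-1

1.2333 uM^-1*s^-1


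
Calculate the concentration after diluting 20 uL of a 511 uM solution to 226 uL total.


C2 = C1 * V1 / V2
C2 = 511 * 20 / 226
C2 = 45.2212 uM

45.2212 uM


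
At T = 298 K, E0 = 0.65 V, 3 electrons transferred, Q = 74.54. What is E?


E = E0 - (RT/nF) * ln(Q)
E = 0.65 - (8.314 * 298 / (3 * 96485)) * ln(74.54)
E = 0.6131 V

0.6131 V


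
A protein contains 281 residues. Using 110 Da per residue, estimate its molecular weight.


MW = n_residues * 110 Da
MW = 281 * 110
MW = 30910 Da

30910 Da


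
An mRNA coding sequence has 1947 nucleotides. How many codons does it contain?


codons = nucleotides / 3
codons = 1947 / 3 = 649

649


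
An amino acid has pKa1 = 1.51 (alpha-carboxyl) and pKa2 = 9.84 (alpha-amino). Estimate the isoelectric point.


pI = (pKa1 + pKa2) / 2
pI = (1.51 + 9.84) / 2
pI = 5.675

5.675


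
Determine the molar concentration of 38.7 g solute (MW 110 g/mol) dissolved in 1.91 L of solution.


C = (mass / MW) / volume
C = (38.7 / 110) / 1.91
C = 0.1842 M

0.1842 M


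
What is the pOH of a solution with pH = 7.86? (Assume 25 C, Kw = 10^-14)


pOH = 14 - pH
pOH = 14 - 7.86
pOH = 6.14

6.14


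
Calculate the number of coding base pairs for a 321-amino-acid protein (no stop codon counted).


Each amino acid = 1 codon = 3 bp
bp = 321 * 3 = 963 bp

963 bp


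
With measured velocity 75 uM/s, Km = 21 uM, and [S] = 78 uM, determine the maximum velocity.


Vmax = v * (Km + [S]) / [S]
Vmax = 75 * (21 + 78) / 78
Vmax = 95.1923 uM/s

95.1923 uM/s


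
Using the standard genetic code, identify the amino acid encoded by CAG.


Standard genetic code lookup.
Codon CAG -> Gln

Gln


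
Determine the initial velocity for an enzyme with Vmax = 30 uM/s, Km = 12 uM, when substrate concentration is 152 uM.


v = Vmax * [S] / (Km + [S])
v = 30 * 152 / (12 + 152)
v = 27.8049 uM/s

27.8049 uM/s


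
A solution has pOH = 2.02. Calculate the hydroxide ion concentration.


[OH-] = 10^(-pOH)
[OH-] = 10^(-2.02)
[OH-] = 0.0095 M

0.0095 M


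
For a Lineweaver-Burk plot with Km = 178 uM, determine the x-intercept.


x-intercept = -1/Km
= -1/178
= -0.0056 1/uM

-0.0056 1/uM


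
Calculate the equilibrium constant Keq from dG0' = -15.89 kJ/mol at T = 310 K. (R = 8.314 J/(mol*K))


Keq = exp(-dG0 * 1000 / (R * T))
Keq = exp(-(-15.89) * 1000 / (8.314 * 310))
Keq = 475.9302

475.9302


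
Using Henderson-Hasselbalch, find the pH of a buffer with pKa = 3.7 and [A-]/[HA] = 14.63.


pH = pKa + log10([A-]/[HA])
pH = 3.7 + log10(14.63)
pH = 4.8652

4.8652


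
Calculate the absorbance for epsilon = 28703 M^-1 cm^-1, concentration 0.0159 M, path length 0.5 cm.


A = epsilon * c * l
A = 28703 * 0.0159 * 0.5
A = 228.1889

228.1889


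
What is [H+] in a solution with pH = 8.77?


[H+] = 10^(-pH)
[H+] = 10^(-8.77)
[H+] = 1.698e-09 M

1.698e-09 M


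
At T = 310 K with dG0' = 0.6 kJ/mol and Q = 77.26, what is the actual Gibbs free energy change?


dG = dG0' + RT * ln(Q) / 1000
dG = 0.6 + 8.314 * 310 * ln(77.26) / 1000
dG = 11.8042 kJ/mol

11.8042 kJ/mol


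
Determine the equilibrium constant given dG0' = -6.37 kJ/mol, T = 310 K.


Keq = exp(-dG0 * 1000 / (R * T))
Keq = exp(-(-6.37) * 1000 / (8.314 * 310))
Keq = 11.8407

11.8407


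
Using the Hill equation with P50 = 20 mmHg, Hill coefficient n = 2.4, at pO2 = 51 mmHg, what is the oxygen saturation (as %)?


Y = pO2^n / (P50^n + pO2^n)
Y = 51^2.4 / (20^2.4 + 51^2.4)
Y = 90.44%

90.44%


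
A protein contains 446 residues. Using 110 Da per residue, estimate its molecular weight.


MW = n_residues * 110 Da
MW = 446 * 110
MW = 49060 Da

49060 Da


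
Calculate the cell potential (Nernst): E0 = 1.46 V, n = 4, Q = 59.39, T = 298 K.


E = E0 - (RT/nF) * ln(Q)
E = 1.46 - (8.314 * 298 / (4 * 96485)) * ln(59.39)
E = 1.4338 V

1.4338 V


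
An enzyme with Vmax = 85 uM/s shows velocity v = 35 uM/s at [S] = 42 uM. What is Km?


Km = [S] * (Vmax - v) / v
Km = 42 * (85 - 35) / 35
Km = 60.0 uM

60.0 uM


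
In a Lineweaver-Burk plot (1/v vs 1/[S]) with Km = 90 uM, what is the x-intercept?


x-intercept = -1/Km
= -1/90
= -0.0111 1/uM

-0.0111 1/uM


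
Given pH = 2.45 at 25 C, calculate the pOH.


pOH = 14 - pH
pOH = 14 - 2.45
pOH = 11.55

11.55


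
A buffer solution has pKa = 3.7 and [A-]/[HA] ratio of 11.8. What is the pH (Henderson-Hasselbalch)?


pH = pKa + log10([A-]/[HA])
pH = 3.7 + log10(11.8)
pH = 4.7719

4.7719


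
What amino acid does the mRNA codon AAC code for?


Standard genetic code lookup.
Codon AAC -> Asn

Asn


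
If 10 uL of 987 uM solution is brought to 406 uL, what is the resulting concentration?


C2 = C1 * V1 / V2
C2 = 987 * 10 / 406
C2 = 24.3103 uM

24.3103 uM


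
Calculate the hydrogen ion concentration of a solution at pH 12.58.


[H+] = 10^(-pH)
[H+] = 10^(-12.58)
[H+] = 2.630e-13 M

2.630e-13 M


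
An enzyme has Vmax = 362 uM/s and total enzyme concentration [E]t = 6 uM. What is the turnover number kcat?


kcat = Vmax / [E]t
kcat = 362 / 6
kcat = 60.3333 s^-1

60.3333 s^-1


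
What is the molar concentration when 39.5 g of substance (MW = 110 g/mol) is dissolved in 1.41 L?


C = (mass / MW) / volume
C = (39.5 / 110) / 1.41
C = 0.2547 M

0.2547 M


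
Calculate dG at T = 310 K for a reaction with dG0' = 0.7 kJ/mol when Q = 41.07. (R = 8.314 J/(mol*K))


dG = dG0' + RT * ln(Q) / 1000
dG = 0.7 + 8.314 * 310 * ln(41.07) / 1000
dG = 10.2755 kJ/mol

10.2755 kJ/mol


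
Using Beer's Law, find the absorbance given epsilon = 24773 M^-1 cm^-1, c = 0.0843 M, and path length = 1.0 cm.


A = epsilon * c * l
A = 24773 * 0.0843 * 1.0
A = 2088.3639

2088.3639


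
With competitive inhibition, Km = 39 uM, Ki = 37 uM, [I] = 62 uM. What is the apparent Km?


Km_app = Km * (1 + [I]/Ki)
Km_app = 39 * (1 + 62/37)
Km_app = 104.3514 uM

104.3514 uM


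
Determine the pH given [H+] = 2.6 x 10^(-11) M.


pH = -log10([H+])
pH = -log10(2.6 x 10^(-11))
pH = 10.585

10.585


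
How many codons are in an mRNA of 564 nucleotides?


codons = nucleotides / 3
codons = 564 / 3 = 188

188


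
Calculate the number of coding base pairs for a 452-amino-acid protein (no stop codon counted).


Each amino acid = 1 codon = 3 bp
bp = 452 * 3 = 1356 bp

1356 bp


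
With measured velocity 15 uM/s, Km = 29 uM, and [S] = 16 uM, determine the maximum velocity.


Vmax = v * (Km + [S]) / [S]
Vmax = 15 * (29 + 16) / 16
Vmax = 42.1875 uM/s

42.1875 uM/s


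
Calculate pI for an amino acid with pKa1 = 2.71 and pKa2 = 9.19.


pI = (pKa1 + pKa2) / 2
pI = (2.71 + 9.19) / 2
pI = 5.95

5.95


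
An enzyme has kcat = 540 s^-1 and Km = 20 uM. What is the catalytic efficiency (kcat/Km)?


Catalytic efficiency = kcat / Km
= 540 / 20
= 27.0 uM^-1*s^-1

27.0 uM^-1*s^-1


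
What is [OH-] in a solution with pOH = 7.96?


[OH-] = 10^(-pOH)
[OH-] = 10^(-7.96)
[OH-] = 1.096e-08 M

1.096e-08 M


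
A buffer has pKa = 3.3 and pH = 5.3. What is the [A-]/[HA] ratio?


[A-]/[HA] = 10^(pH - pKa)
= 10^(5.3 - 3.3)
= 100.0

100.0


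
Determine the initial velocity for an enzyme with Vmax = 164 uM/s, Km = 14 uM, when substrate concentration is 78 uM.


v = Vmax * [S] / (Km + [S])
v = 164 * 78 / (14 + 78)
v = 139.0435 uM/s

139.0435 uM/s


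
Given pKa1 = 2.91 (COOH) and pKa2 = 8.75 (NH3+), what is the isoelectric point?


pI = (pKa1 + pKa2) / 2
pI = (2.91 + 8.75) / 2
pI = 5.83

5.83


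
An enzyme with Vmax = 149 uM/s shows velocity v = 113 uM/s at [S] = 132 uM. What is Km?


Km = [S] * (Vmax - v) / v
Km = 132 * (149 - 113) / 113
Km = 42.0531 uM

42.0531 uM


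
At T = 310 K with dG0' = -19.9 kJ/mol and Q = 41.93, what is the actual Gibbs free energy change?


dG = dG0' + RT * ln(Q) / 1000
dG = -19.9 + 8.314 * 310 * ln(41.93) / 1000
dG = -10.2711 kJ/mol

-10.2711 kJ/mol


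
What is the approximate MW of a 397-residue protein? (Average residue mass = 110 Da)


MW = n_residues * 110 Da
MW = 397 * 110
MW = 43670 Da

43670 Da


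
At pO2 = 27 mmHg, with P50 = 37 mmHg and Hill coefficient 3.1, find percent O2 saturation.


Y = pO2^n / (P50^n + pO2^n)
Y = 27^3.1 / (37^3.1 + 27^3.1)
Y = 27.35%

27.35%


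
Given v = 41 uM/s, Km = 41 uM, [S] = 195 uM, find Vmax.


Vmax = v * (Km + [S]) / [S]
Vmax = 41 * (41 + 195) / 195
Vmax = 49.6205 uM/s

49.6205 uM/s


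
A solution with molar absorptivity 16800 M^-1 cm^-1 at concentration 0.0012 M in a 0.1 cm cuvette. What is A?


A = epsilon * c * l
A = 16800 * 0.0012 * 0.1
A = 2.016

2.016


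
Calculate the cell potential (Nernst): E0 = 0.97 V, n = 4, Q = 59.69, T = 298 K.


E = E0 - (RT/nF) * ln(Q)
E = 0.97 - (8.314 * 298 / (4 * 96485)) * ln(59.69)
E = 0.9437 V

0.9437 V


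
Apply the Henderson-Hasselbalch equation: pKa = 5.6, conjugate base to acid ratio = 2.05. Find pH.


pH = pKa + log10([A-]/[HA])
pH = 5.6 + log10(2.05)
pH = 5.9118

5.9118


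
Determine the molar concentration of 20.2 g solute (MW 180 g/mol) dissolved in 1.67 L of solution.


C = (mass / MW) / volume
C = (20.2 / 180) / 1.67
C = 0.0672 M

0.0672 M


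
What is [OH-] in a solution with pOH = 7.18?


[OH-] = 10^(-pOH)
[OH-] = 10^(-7.18)
[OH-] = 6.607e-08 M

6.607e-08 M


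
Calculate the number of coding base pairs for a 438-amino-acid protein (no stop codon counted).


Each amino acid = 1 codon = 3 bp
bp = 438 * 3 = 1314 bp

1314 bp


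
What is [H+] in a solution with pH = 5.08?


[H+] = 10^(-pH)
[H+] = 10^(-5.08)
[H+] = 8.318e-06 M

8.318e-06 M


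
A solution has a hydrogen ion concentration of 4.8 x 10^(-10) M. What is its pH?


pH = -log10([H+])
pH = -log10(4.8 x 10^(-10))
pH = 9.3188

9.3188


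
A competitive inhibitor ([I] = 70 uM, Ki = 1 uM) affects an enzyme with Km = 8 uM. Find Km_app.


Km_app = Km * (1 + [I]/Ki)
Km_app = 8 * (1 + 70/1)
Km_app = 568.0 uM

568.0 uM


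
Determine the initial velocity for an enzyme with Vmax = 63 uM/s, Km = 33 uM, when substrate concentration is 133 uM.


v = Vmax * [S] / (Km + [S])
v = 63 * 133 / (33 + 133)
v = 50.4759 uM/s

50.4759 uM/s


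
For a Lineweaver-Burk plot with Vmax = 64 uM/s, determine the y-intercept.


y-intercept = 1/Vmax
= 1/64
= 0.0156 s/uM

0.0156 s/uM


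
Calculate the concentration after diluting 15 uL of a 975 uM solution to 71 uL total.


C2 = C1 * V1 / V2
C2 = 975 * 15 / 71
C2 = 205.9859 uM

205.9859 uM


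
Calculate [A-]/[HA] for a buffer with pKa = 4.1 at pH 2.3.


[A-]/[HA] = 10^(pH - pKa)
= 10^(2.3 - 4.1)
= 0.0158

0.0158


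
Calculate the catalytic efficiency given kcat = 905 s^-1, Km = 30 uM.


Catalytic efficiency = kcat / Km
= 905 / 30
= 30.1667 uM^-1*s^-1

30.1667 uM^-1*s^-1


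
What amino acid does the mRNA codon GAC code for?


Standard genetic code lookup.
Codon GAC -> Asp

Asp


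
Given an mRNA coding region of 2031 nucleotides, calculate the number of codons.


codons = nucleotides / 3
codons = 2031 / 3 = 677

677


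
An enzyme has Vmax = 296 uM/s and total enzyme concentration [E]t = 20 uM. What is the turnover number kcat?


kcat = Vmax / [E]t
kcat = 296 / 20
kcat = 14.8 s^-1

14.8 s^-1


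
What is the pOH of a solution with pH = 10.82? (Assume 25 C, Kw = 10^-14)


pOH = 14 - pH
pOH = 14 - 10.82
pOH = 3.18

3.18


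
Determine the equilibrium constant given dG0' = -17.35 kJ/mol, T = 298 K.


Keq = exp(-dG0 * 1000 / (R * T))
Keq = exp(-(-17.35) * 1000 / (8.314 * 298))
Keq = 1099.7341

1099.7341


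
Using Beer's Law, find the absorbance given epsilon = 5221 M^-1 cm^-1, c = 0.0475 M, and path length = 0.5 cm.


A = epsilon * c * l
A = 5221 * 0.0475 * 0.5
A = 123.9988

123.9988


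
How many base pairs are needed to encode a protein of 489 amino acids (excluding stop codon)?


Each amino acid = 1 codon = 3 bp
bp = 489 * 3 = 1467 bp

1467 bp


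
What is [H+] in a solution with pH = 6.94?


[H+] = 10^(-pH)
[H+] = 10^(-6.94)
[H+] = 1.148e-07 M

1.148e-07 M


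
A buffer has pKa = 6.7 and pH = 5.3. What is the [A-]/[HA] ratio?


[A-]/[HA] = 10^(pH - pKa)
= 10^(5.3 - 6.7)
= 0.0398

0.0398


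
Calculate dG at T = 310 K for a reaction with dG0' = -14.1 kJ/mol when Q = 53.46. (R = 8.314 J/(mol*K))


dG = dG0' + RT * ln(Q) / 1000
dG = -14.1 + 8.314 * 310 * ln(53.46) / 1000
dG = -3.8449 kJ/mol

-3.8449 kJ/mol


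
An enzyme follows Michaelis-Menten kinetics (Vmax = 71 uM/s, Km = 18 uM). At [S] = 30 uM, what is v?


v = Vmax * [S] / (Km + [S])
v = 71 * 30 / (18 + 30)
v = 44.375 uM/s

44.375 uM/s


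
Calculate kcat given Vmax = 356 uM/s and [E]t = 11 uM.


kcat = Vmax / [E]t
kcat = 356 / 11
kcat = 32.3636 s^-1

32.3636 s^-1


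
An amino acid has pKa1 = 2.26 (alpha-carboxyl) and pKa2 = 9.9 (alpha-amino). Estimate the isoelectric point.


pI = (pKa1 + pKa2) / 2
pI = (2.26 + 9.9) / 2
pI = 6.08

6.08


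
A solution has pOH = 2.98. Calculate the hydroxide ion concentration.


[OH-] = 10^(-pOH)
[OH-] = 10^(-2.98)
[OH-] = 0.001 M

0.001 M


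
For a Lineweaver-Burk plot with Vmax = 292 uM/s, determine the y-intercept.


y-intercept = 1/Vmax
= 1/292
= 0.0034 s/uM

0.0034 s/uM


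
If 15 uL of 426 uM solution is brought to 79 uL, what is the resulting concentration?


C2 = C1 * V1 / V2
C2 = 426 * 15 / 79
C2 = 80.8861 uM

80.8861 uM


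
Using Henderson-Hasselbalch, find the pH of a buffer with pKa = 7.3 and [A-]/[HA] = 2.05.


pH = pKa + log10([A-]/[HA])
pH = 7.3 + log10(2.05)
pH = 7.6118

7.6118


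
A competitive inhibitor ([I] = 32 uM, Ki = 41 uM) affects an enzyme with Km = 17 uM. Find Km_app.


Km_app = Km * (1 + [I]/Ki)
Km_app = 17 * (1 + 32/41)
Km_app = 30.2683 uM

30.2683 uM


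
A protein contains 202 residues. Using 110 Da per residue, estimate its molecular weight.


MW = n_residues * 110 Da
MW = 202 * 110
MW = 22220 Da

22220 Da


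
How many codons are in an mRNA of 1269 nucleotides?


codons = nucleotides / 3
codons = 1269 / 3 = 423

423


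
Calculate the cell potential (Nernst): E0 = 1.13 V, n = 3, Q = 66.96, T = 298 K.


E = E0 - (RT/nF) * ln(Q)
E = 1.13 - (8.314 * 298 / (3 * 96485)) * ln(66.96)
E = 1.094 V

1.094 V


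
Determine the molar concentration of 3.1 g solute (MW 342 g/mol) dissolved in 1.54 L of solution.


C = (mass / MW) / volume
C = (3.1 / 342) / 1.54
C = 0.0059 M

0.0059 M


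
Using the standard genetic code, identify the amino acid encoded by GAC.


Standard genetic code lookup.
Codon GAC -> Asp

Asp


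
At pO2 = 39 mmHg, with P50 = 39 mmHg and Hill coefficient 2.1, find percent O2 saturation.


Y = pO2^n / (P50^n + pO2^n)
Y = 39^2.1 / (39^2.1 + 39^2.1)
Y = 50.0%

50.0%


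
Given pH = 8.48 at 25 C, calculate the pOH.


pOH = 14 - pH
pOH = 14 - 8.48
pOH = 5.52

5.52


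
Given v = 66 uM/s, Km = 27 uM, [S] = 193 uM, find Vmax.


Vmax = v * (Km + [S]) / [S]
Vmax = 66 * (27 + 193) / 193
Vmax = 75.2332 uM/s

75.2332 uM/s


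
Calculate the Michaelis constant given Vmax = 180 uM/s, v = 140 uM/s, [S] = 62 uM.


Km = [S] * (Vmax - v) / v
Km = 62 * (180 - 140) / 140
Km = 17.7143 uM

17.7143 uM


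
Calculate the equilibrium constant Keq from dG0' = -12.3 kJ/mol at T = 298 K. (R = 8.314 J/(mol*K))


Keq = exp(-dG0 * 1000 / (R * T))
Keq = exp(-(-12.3) * 1000 / (8.314 * 298))
Keq = 143.2423

143.2423


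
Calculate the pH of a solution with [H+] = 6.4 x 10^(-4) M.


pH = -log10([H+])
pH = -log10(6.4 x 10^(-4))
pH = 3.1938

3.1938


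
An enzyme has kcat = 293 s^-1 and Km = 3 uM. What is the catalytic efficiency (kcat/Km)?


Catalytic efficiency = kcat / Km
= 293 / 3
= 97.6667 uM^-1*s^-1

97.6667 uM^-1*s^-1


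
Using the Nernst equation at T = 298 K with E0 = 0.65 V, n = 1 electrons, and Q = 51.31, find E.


E = E0 - (RT/nF) * ln(Q)
E = 0.65 - (8.314 * 298 / (1 * 96485)) * ln(51.31)
E = 0.5489 V

0.5489 V


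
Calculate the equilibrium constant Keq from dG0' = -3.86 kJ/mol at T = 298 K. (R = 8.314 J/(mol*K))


Keq = exp(-dG0 * 1000 / (R * T))
Keq = exp(-(-3.86) * 1000 / (8.314 * 298))
Keq = 4.7492

4.7492


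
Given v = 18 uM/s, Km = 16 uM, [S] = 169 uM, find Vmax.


Vmax = v * (Km + [S]) / [S]
Vmax = 18 * (16 + 169) / 169
Vmax = 19.7041 uM/s

19.7041 uM/s


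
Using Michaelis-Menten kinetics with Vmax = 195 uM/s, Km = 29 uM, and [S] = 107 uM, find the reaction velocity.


v = Vmax * [S] / (Km + [S])
v = 195 * 107 / (29 + 107)
v = 153.4191 uM/s

153.4191 uM/s


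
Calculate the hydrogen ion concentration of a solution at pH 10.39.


[H+] = 10^(-pH)
[H+] = 10^(-10.39)
[H+] = 4.074e-11 M

4.074e-11 M


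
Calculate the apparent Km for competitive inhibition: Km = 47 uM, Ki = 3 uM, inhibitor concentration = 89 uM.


Km_app = Km * (1 + [I]/Ki)
Km_app = 47 * (1 + 89/3)
Km_app = 1441.3333 uM

1441.3333 uM


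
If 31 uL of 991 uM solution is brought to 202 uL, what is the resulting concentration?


C2 = C1 * V1 / V2
C2 = 991 * 31 / 202
C2 = 152.0842 uM

152.0842 uM


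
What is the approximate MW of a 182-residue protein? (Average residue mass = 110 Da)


MW = n_residues * 110 Da
MW = 182 * 110
MW = 20020 Da

20020 Da


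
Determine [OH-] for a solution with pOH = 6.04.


[OH-] = 10^(-pOH)
[OH-] = 10^(-6.04)
[OH-] = 9.120e-07 M

9.120e-07 M


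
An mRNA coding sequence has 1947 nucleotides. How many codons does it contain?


codons = nucleotides / 3
codons = 1947 / 3 = 649

649


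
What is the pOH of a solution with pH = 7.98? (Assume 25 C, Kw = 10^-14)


pOH = 14 - pH
pOH = 14 - 7.98
pOH = 6.02

6.02


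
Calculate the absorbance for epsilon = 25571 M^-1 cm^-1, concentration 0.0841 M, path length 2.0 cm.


A = epsilon * c * l
A = 25571 * 0.0841 * 2.0
A = 4301.0422

4301.0422


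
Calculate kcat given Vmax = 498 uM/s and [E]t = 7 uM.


kcat = Vmax / [E]t
kcat = 498 / 7
kcat = 71.1429 s^-1

71.1429 s^-1


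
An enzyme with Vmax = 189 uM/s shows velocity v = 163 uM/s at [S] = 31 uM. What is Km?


Km = [S] * (Vmax - v) / v
Km = 31 * (189 - 163) / 163
Km = 4.9448 uM

4.9448 uM


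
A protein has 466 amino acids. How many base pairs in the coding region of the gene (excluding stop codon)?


Each amino acid = 1 codon = 3 bp
bp = 466 * 3 = 1398 bp

1398 bp


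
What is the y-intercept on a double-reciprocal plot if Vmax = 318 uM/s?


y-intercept = 1/Vmax
= 1/318
= 0.0031 s/uM

0.0031 s/uM


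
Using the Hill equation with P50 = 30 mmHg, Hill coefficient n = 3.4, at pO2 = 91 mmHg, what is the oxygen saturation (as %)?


Y = pO2^n / (P50^n + pO2^n)
Y = 91^3.4 / (30^3.4 + 91^3.4)
Y = 97.75%

97.75%


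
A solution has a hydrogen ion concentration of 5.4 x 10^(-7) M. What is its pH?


pH = -log10([H+])
pH = -log10(5.4 x 10^(-7))
pH = 6.2676

6.2676


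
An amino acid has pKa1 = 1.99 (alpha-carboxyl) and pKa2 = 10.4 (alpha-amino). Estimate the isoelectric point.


pI = (pKa1 + pKa2) / 2
pI = (1.99 + 10.4) / 2
pI = 6.195

6.195


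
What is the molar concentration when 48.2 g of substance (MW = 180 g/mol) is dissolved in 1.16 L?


C = (mass / MW) / volume
C = (48.2 / 180) / 1.16
C = 0.2308 M

0.2308 M


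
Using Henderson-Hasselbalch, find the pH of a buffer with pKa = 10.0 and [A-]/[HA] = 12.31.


pH = pKa + log10([A-]/[HA])
pH = 10.0 + log10(12.31)
pH = 11.0903

11.0903


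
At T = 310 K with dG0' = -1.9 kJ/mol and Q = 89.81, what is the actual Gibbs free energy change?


dG = dG0' + RT * ln(Q) / 1000
dG = -1.9 + 8.314 * 310 * ln(89.81) / 1000
dG = 9.6921 kJ/mol

9.6921 kJ/mol


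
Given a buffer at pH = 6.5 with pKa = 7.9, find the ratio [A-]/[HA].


[A-]/[HA] = 10^(pH - pKa)
= 10^(6.5 - 7.9)
= 0.0398

0.0398


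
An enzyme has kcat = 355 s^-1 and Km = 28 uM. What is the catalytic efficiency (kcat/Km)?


Catalytic efficiency = kcat / Km
= 355 / 28
= 12.6786 uM^-1*s^-1

12.6786 uM^-1*s^-1


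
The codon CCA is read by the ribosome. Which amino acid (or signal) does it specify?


Standard genetic code lookup.
Codon CCA -> Pro

Pro


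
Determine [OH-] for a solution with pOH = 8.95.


[OH-] = 10^(-pOH)
[OH-] = 10^(-8.95)
[OH-] = 1.122e-09 M

1.122e-09 M


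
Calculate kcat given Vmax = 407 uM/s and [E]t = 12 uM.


kcat = Vmax / [E]t
kcat = 407 / 12
kcat = 33.9167 s^-1

33.9167 s^-1


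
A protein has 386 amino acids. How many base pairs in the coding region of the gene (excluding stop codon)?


Each amino acid = 1 codon = 3 bp
bp = 386 * 3 = 1158 bp

1158 bp


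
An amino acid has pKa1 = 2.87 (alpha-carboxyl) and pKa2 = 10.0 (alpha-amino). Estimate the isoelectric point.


pI = (pKa1 + pKa2) / 2
pI = (2.87 + 10.0) / 2
pI = 6.435

6.435


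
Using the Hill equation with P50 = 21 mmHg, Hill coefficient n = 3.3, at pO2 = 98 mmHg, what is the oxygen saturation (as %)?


Y = pO2^n / (P50^n + pO2^n)
Y = 98^3.3 / (21^3.3 + 98^3.3)
Y = 99.38%

99.38%


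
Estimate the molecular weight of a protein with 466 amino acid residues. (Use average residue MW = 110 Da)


MW = n_residues * 110 Da
MW = 466 * 110
MW = 51260 Da

51260 Da


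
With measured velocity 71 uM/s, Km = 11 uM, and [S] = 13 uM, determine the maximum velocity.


Vmax = v * (Km + [S]) / [S]
Vmax = 71 * (11 + 13) / 13
Vmax = 131.0769 uM/s

131.0769 uM/s


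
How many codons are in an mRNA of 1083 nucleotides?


codons = nucleotides / 3
codons = 1083 / 3 = 361

361


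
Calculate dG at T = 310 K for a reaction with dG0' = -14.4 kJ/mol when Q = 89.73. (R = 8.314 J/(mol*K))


dG = dG0' + RT * ln(Q) / 1000
dG = -14.4 + 8.314 * 310 * ln(89.73) / 1000
dG = -2.8102 kJ/mol

-2.8102 kJ/mol


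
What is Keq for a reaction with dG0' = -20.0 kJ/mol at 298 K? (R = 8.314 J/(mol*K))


Keq = exp(-dG0 * 1000 / (R * T))
Keq = exp(-(-20.0) * 1000 / (8.314 * 298))
Keq = 3204.8459

3204.8459


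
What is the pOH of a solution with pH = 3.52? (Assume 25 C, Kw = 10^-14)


pOH = 14 - pH
pOH = 14 - 3.52
pOH = 10.48

10.48


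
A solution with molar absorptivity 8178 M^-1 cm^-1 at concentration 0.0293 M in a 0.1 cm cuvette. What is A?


A = epsilon * c * l
A = 8178 * 0.0293 * 0.1
A = 23.9615

23.9615


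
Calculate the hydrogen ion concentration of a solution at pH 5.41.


[H+] = 10^(-pH)
[H+] = 10^(-5.41)
[H+] = 3.890e-06 M

3.890e-06 M


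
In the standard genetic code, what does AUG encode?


Standard genetic code lookup.
Codon AUG -> Met (start)

Met (start)


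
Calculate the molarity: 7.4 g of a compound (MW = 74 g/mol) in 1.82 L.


C = (mass / MW) / volume
C = (7.4 / 74) / 1.82
C = 0.0549 M

0.0549 M


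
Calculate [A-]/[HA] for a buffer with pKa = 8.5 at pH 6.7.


[A-]/[HA] = 10^(pH - pKa)
= 10^(6.7 - 8.5)
= 0.0158

0.0158


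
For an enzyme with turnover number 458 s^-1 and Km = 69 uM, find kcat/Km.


Catalytic efficiency = kcat / Km
= 458 / 69
= 6.6377 uM^-1*s^-1

6.6377 uM^-1*s^-1


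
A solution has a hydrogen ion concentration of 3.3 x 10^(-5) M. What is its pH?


pH = -log10([H+])
pH = -log10(3.3 x 10^(-5))
pH = 4.4815

4.4815


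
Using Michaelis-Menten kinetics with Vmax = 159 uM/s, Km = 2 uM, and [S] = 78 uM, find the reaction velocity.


v = Vmax * [S] / (Km + [S])
v = 159 * 78 / (2 + 78)
v = 155.025 uM/s

155.025 uM/s


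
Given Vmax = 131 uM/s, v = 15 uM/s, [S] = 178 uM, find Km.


Km = [S] * (Vmax - v) / v
Km = 178 * (131 - 15) / 15
Km = 1376.5333 uM

1376.5333 uM


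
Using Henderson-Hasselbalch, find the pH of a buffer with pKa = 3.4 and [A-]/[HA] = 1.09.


pH = pKa + log10([A-]/[HA])
pH = 3.4 + log10(1.09)
pH = 3.4374

3.4374


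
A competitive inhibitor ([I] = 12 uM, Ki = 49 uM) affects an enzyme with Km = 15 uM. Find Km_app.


Km_app = Km * (1 + [I]/Ki)
Km_app = 15 * (1 + 12/49)
Km_app = 18.6735 uM

18.6735 uM


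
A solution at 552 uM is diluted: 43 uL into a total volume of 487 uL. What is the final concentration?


C2 = C1 * V1 / V2
C2 = 552 * 43 / 487
C2 = 48.7392 uM

48.7392 uM


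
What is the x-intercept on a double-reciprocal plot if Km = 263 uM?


x-intercept = -1/Km
= -1/263
= -0.0038 1/uM

-0.0038 1/uM


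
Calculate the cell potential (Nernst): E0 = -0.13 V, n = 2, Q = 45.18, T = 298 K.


E = E0 - (RT/nF) * ln(Q)
E = -0.13 - (8.314 * 298 / (2 * 96485)) * ln(45.18)
E = -0.1789 V

-0.1789 V


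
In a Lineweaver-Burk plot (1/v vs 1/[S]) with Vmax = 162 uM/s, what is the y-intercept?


y-intercept = 1/Vmax
= 1/162
= 0.0062 s/uM

0.0062 s/uM


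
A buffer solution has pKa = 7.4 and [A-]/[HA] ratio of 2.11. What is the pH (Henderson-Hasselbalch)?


pH = pKa + log10([A-]/[HA])
pH = 7.4 + log10(2.11)
pH = 7.7243

7.7243


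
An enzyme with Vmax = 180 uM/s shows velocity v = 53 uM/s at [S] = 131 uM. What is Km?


Km = [S] * (Vmax - v) / v
Km = 131 * (180 - 53) / 53
Km = 313.9057 uM

313.9057 uM


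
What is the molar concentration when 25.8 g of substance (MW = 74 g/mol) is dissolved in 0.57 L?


C = (mass / MW) / volume
C = (25.8 / 74) / 0.57
C = 0.6117 M

0.6117 M


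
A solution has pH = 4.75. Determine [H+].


[H+] = 10^(-pH)
[H+] = 10^(-4.75)
[H+] = 1.778e-05 M

1.778e-05 M


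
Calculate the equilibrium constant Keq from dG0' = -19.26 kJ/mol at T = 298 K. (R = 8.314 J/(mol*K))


Keq = exp(-dG0 * 1000 / (R * T))
Keq = exp(-(-19.26) * 1000 / (8.314 * 298))
Keq = 2377.3454

2377.3454


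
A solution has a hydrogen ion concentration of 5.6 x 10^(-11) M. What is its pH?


pH = -log10([H+])
pH = -log10(5.6 x 10^(-11))
pH = 10.2518

10.2518


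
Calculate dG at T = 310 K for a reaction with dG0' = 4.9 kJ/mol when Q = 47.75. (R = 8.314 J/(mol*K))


dG = dG0' + RT * ln(Q) / 1000
dG = 4.9 + 8.314 * 310 * ln(47.75) / 1000
dG = 14.8639 kJ/mol

14.8639 kJ/mol


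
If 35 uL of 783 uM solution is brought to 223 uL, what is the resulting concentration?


C2 = C1 * V1 / V2
C2 = 783 * 35 / 223
C2 = 122.8924 uM

122.8924 uM


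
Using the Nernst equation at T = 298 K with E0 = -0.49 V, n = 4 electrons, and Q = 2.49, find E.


E = E0 - (RT/nF) * ln(Q)
E = -0.49 - (8.314 * 298 / (4 * 96485)) * ln(2.49)
E = -0.4959 V

-0.4959 V


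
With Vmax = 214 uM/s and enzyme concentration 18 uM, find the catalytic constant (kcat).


kcat = Vmax / [E]t
kcat = 214 / 18
kcat = 11.8889 s^-1

11.8889 s^-1


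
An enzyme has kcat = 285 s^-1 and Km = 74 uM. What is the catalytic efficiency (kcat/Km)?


Catalytic efficiency = kcat / Km
= 285 / 74
= 3.8514 uM^-1*s^-1

3.8514 uM^-1*s^-1


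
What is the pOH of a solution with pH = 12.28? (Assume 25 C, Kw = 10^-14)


pOH = 14 - pH
pOH = 14 - 12.28
pOH = 1.72

1.72


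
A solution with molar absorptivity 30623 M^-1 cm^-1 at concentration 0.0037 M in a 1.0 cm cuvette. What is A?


A = epsilon * c * l
A = 30623 * 0.0037 * 1.0
A = 113.3051

113.3051


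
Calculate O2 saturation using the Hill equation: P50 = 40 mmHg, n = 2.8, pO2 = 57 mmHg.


Y = pO2^n / (P50^n + pO2^n)
Y = 57^2.8 / (40^2.8 + 57^2.8)
Y = 72.94%

72.94%


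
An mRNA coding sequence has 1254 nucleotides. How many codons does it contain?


codons = nucleotides / 3
codons = 1254 / 3 = 418

418


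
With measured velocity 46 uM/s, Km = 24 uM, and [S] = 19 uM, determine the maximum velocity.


Vmax = v * (Km + [S]) / [S]
Vmax = 46 * (24 + 19) / 19
Vmax = 104.1053 uM/s

104.1053 uM/s


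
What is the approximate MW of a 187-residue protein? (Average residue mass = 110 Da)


MW = n_residues * 110 Da
MW = 187 * 110
MW = 20570 Da

20570 Da
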